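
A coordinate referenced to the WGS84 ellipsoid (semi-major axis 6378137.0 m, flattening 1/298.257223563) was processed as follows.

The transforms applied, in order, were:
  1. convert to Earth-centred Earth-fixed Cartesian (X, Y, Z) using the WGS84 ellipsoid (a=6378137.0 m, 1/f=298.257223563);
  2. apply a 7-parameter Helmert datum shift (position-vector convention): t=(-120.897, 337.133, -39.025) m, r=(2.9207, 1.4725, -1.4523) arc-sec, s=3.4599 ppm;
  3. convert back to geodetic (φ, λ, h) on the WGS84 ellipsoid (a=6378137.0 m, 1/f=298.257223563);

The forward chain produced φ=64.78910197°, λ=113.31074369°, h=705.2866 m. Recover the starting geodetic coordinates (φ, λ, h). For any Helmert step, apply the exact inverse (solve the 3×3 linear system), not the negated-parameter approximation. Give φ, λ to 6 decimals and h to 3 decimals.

φ=64.791249°, λ=113.311733°, h=566.074 m

start: φ=64.789102°, λ=113.310744°, h=705.287 m
→ ECEF (a=6378137.000, f=1/298.257223563): X=-1078153.1527, Y=2502152.0087, Z=5748371.6263
→ Helmert⁻¹: X=-1078087.1782, Y=2501880.0252, Z=5748347.6396
→ geod (Bowring, a=6378137.000): φ=64.79124900°, λ=113.31173300°, h=566.0740 m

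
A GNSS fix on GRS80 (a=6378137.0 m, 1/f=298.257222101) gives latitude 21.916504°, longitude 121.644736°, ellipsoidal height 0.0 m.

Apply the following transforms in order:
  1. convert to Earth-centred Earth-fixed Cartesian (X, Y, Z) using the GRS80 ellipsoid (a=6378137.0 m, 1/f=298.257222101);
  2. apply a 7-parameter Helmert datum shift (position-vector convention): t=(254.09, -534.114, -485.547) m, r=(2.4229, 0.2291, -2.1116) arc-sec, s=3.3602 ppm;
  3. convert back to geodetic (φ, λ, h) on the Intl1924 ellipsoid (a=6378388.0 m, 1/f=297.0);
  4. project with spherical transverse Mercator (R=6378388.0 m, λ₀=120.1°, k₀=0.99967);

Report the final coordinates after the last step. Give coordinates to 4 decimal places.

E=159515.7517 m, N=2439726.7781 m

start: φ=21.916504°, λ=121.644736°, h=0.000 m
→ ECEF (a=6378137.000, f=1/298.257222101): X=-3105902.3787, Y=5039750.9671, Z=2365838.1076
→ Helmert 7p (PV): X=-3105604.5036, Y=5039237.7934, Z=2365423.1599
→ geod (Bowring, a=6378388.000): φ=21.91559684°, λ=121.64488749°, h=-943.4740 m
→ tm (R=6378388.0, λ₀=120.1°): E=159515.7517, N=2439726.7781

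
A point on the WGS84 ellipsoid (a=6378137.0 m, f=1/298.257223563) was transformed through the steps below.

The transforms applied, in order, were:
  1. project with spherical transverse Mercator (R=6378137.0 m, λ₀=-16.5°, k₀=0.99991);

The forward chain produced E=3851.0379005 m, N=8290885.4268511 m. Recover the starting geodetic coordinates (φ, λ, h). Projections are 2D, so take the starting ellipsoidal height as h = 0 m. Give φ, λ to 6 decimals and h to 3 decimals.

start: E=3851.0379, N=8290885.4269 m
→ tm⁻¹: φ=74.48495700°, λ=-16.37065900°

φ=74.484957°, λ=-16.370659°, h=0.000 m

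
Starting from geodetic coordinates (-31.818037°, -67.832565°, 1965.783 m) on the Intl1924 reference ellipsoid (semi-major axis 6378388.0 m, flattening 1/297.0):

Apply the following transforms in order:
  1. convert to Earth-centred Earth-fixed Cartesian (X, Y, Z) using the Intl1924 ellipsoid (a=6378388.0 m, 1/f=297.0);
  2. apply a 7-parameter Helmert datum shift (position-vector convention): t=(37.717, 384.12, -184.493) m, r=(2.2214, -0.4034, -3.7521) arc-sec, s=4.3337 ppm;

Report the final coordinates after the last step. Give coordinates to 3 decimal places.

start: φ=-31.818037°, λ=-67.832565°, h=1965.783 m
→ ECEF (a=6378388.000, f=1/297.0): X=2047545.5546, Y=-5025520.2185, Z=-3344389.3350
→ Helmert 7p (PV): X=2047507.2677, Y=-5025159.1060, Z=-3344638.4405

X=2047507.268 m, Y=-5025159.106 m, Z=-3344638.440 m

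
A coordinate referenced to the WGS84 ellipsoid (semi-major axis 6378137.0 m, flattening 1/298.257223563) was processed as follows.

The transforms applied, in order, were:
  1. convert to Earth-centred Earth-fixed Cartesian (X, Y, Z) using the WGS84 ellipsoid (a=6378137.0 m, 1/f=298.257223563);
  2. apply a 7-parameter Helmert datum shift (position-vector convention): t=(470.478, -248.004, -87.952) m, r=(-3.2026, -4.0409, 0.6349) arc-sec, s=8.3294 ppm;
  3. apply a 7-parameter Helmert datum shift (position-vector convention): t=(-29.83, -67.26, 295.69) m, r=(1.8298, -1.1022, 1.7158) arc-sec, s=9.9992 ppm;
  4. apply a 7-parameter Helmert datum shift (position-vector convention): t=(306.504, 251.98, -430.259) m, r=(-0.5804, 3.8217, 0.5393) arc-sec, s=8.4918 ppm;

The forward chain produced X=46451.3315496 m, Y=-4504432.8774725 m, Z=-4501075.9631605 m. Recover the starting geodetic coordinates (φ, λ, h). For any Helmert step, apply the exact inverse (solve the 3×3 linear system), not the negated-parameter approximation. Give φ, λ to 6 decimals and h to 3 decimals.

start: X=46451.3315, Y=-4504432.8775, Z=-4501075.9632 m
→ Helmert⁻¹: X=46216.0459, Y=-4504634.0616, Z=-4500619.3050
→ Helmert⁻¹: X=46183.8919, Y=-4504562.0716, Z=-4500830.2762
→ Helmert⁻¹: X=45610.9949, Y=-4504206.8082, Z=-4500775.6648
→ geod (Bowring, a=6378137.000): φ=-45.16911700°, λ=-89.41982500°, h=221.5670 m

φ=-45.169117°, λ=-89.419825°, h=221.567 m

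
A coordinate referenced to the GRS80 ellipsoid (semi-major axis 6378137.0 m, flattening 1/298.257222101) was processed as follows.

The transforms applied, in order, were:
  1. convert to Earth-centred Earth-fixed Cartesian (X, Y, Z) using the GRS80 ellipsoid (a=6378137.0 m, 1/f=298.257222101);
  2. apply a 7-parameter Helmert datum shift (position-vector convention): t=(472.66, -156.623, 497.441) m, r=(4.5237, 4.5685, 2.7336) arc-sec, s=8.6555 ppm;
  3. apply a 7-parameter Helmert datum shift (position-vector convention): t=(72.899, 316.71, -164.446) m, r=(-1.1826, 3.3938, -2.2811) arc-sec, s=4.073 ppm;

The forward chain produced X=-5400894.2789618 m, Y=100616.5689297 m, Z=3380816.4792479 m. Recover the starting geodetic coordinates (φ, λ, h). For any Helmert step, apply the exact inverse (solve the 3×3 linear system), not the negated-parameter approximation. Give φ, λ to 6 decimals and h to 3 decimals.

start: X=-5400894.2790, Y=100616.5689, Z=3380816.4792 m
→ Helmert⁻¹: X=-5401001.9159, Y=100220.3363, Z=3380878.8632
→ Helmert⁻¹: X=-5401501.3594, Y=100521.8095, Z=3380230.3227
→ geod (Bowring, a=6378137.000): φ=32.20693300°, λ=178.93385000°, h=677.5900 m

φ=32.206933°, λ=178.933850°, h=677.590 m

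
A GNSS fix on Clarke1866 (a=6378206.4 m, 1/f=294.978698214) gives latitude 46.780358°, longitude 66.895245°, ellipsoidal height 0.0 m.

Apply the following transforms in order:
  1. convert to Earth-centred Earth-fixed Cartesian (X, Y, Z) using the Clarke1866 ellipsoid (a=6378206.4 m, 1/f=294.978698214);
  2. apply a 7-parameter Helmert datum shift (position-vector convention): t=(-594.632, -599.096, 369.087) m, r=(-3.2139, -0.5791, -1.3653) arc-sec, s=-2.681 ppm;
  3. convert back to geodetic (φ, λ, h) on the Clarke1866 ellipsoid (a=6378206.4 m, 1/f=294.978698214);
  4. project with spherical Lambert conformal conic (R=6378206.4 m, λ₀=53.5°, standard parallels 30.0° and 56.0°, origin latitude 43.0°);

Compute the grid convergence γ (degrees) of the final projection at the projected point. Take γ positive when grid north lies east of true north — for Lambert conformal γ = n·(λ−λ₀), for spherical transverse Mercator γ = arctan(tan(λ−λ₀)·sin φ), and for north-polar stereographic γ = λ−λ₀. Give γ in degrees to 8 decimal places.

start: φ=46.780358°, λ=66.895245°, h=0.000 m
→ ECEF (a=6378206.400, f=1/294.978698214): X=1717063.0011, Y=4024672.2960, Z=4624874.0385
→ Helmert 7p (PV): X=1716477.4210, Y=4024123.1063, Z=4625172.8370
→ geod (Bowring, a=6378206.400): φ=46.78701657°, λ=66.89947647°, h=-285.4808 m
→ into lcc (λ₀=53.5°): φ=46.78701657°, λ−λ₀=13.39947647°
convergence γ = 9.21941931°

9.21941931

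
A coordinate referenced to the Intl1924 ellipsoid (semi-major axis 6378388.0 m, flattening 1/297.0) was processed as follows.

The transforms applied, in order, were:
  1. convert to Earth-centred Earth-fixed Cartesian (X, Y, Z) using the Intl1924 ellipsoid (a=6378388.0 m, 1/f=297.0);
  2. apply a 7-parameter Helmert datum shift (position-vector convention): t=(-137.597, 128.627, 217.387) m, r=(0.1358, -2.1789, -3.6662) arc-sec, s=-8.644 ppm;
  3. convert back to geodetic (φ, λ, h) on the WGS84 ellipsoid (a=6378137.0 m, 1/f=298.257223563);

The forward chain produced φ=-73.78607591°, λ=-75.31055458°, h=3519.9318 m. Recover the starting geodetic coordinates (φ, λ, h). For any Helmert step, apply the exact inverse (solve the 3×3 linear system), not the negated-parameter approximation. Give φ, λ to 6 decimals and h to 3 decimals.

φ=-73.785805°, λ=-75.308348°, h=3661.399 m

start: φ=-73.786076°, λ=-75.310555°, h=3519.932 m
→ ECEF (a=6378137.000, f=1/298.257223563): X=453257.7652, Y=-1729013.4043, Z=-6105694.8340
→ Helmert⁻¹: X=453365.5147, Y=-1729152.9399, Z=-6105968.6517
→ geod (Bowring, a=6378388.000): φ=-73.78580500°, λ=-75.30834800°, h=3661.3990 m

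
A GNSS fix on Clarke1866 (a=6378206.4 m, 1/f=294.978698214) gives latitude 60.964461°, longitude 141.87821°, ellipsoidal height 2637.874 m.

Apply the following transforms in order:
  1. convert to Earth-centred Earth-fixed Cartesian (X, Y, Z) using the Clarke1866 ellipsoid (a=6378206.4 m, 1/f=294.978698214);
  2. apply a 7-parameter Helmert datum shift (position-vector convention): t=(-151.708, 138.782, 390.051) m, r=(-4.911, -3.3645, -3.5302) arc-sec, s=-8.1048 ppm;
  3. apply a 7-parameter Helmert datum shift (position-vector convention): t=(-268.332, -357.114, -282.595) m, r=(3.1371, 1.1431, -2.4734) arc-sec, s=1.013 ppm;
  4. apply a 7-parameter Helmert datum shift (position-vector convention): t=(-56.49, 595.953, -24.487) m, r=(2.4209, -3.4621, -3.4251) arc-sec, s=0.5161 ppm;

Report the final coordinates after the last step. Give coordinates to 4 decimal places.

X=-2443227.0059 m, Y=1917282.1307 m, Z=5555516.7542 m

start: φ=60.964461°, λ=141.878210°, h=2637.874 m
→ ECEF (a=6378206.400, f=1/294.978698214): X=-2442701.0830, Y=1916822.8770, Z=5555531.6128
→ Helmert 7p (PV): X=-2442890.8061, Y=1917120.2015, Z=5555791.1558
→ Helmert 7p (PV): X=-2443107.8341, Y=1916709.8245, Z=5555556.8848
→ Helmert 7p (PV): X=-2443227.0059, Y=1917282.1307, Z=5555516.7542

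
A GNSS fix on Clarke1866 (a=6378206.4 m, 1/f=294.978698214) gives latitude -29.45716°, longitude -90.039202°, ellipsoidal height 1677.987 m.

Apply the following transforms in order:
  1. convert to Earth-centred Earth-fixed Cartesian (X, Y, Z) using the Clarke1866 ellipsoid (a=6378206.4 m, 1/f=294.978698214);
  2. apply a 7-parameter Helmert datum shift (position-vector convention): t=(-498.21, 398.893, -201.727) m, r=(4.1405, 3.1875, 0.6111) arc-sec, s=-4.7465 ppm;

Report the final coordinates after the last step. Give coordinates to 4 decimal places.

X=-4333.8621 m, Y=-5559178.0348 m, Z=-3119073.3989 m

start: φ=-29.457160°, λ=-90.039202°, h=1677.987 m
→ ECEF (a=6378206.400, f=1/294.978698214): X=-3803.9461, Y=-5559665.9105, Z=-3118774.9314
→ Helmert 7p (PV): X=-4333.8621, Y=-5559178.0348, Z=-3119073.3989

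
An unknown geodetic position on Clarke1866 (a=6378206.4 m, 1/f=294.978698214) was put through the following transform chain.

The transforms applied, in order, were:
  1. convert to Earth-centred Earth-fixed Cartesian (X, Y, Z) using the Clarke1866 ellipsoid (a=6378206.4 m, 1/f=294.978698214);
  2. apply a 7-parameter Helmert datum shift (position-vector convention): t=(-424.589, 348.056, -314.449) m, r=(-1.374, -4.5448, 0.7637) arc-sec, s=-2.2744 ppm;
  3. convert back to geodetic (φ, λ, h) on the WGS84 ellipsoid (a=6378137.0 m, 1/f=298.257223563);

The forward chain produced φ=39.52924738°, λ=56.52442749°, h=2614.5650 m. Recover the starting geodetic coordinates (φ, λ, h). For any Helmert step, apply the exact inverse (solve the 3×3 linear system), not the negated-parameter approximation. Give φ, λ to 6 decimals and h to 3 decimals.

φ=39.533475°, λ=56.516830°, h=2812.594 m

start: φ=39.529247°, λ=56.524427°, h=2614.565 m
→ ECEF (a=6378137.000, f=1/298.257223563): X=2718279.4829, Y=4110679.0310, Z=4039472.7091
→ Helmert⁻¹: X=2718814.4852, Y=4110303.3468, Z=4039763.8205
→ geod (Bowring, a=6378206.400): φ=39.53347500°, λ=56.51683000°, h=2812.5940 m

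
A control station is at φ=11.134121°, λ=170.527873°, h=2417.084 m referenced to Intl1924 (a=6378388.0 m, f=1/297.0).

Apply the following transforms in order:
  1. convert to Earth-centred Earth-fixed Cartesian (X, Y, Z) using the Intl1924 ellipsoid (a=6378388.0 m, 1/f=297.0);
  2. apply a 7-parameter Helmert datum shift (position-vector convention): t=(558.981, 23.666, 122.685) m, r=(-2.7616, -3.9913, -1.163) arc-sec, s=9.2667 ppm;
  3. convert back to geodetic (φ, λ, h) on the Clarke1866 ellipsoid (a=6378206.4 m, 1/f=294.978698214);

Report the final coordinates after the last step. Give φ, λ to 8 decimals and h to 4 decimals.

start: φ=11.134121°, λ=170.527873°, h=2417.084 m
→ ECEF (a=6378388.000, f=1/297.0): X=-6176118.5924, Y=1030439.3818, Z=1224046.7783
→ Helmert 7p (PV): X=-6175634.7195, Y=1030523.8086, Z=1224047.4986
→ geod (Bowring, a=6378206.400): φ=11.13543642°, λ=170.52638222°, h=2149.6139 m

φ=11.13543642°, λ=170.52638222°, h=2149.6139 m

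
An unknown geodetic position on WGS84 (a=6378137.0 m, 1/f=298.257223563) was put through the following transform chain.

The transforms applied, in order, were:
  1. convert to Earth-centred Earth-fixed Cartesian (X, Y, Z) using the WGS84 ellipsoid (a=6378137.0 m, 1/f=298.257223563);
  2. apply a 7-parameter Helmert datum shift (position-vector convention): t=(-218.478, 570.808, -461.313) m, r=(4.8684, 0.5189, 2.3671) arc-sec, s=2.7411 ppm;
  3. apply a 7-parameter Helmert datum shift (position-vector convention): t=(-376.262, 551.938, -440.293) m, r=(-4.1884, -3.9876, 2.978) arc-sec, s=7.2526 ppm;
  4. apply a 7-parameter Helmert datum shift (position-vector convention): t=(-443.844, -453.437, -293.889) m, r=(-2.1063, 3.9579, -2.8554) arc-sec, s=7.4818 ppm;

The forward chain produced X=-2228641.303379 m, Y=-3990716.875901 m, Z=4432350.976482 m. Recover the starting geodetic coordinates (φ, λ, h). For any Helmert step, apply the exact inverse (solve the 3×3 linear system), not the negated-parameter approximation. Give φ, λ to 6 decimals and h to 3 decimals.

start: X=-2228641.3034, Y=-3990716.8759, Z=4432350.9765 m
→ Helmert⁻¹: X=-2228210.6025, Y=-3990309.6941, Z=4432528.1981
→ Helmert⁻¹: X=-2227790.1039, Y=-3990890.5380, Z=4432898.3706
→ Helmert⁻¹: X=-2227622.4776, Y=-3991320.1999, Z=4433436.1332
→ geod (Bowring, a=6378137.000): φ=44.31784900°, λ=-119.16661600°, h=10.2060 m

φ=44.317849°, λ=-119.166616°, h=10.206 m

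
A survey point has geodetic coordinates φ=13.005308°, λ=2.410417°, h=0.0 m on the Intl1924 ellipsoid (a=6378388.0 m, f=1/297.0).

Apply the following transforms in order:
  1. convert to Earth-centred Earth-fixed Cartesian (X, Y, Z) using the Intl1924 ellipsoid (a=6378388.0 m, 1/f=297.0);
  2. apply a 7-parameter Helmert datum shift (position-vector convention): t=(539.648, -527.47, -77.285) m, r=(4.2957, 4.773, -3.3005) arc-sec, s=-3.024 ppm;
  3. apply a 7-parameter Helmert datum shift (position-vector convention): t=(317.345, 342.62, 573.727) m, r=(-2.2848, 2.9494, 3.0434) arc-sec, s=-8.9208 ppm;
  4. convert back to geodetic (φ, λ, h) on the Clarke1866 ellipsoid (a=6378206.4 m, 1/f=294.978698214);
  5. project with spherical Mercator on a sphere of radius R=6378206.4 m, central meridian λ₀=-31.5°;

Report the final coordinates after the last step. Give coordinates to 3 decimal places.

E=3774680.470 m, N=1460479.560 m

start: φ=13.005308°, λ=2.410417°, h=0.000 m
→ ECEF (a=6378388.000, f=1/297.0): X=6210335.8188, Y=261421.2901, Z=1425993.9031
→ Helmert 7p (PV): X=6210893.8674, Y=260763.9587, Z=1425774.0425
→ Helmert 7p (PV): X=6211172.3459, Y=261211.6855, Z=1426243.3526
→ geod (Bowring, a=6378206.400): φ=13.00640177°, λ=2.40816264°, h=1050.8991 m
→ merc (R=6378206.4, λ₀=-31.5°): E=3774680.4700, N=1460479.5598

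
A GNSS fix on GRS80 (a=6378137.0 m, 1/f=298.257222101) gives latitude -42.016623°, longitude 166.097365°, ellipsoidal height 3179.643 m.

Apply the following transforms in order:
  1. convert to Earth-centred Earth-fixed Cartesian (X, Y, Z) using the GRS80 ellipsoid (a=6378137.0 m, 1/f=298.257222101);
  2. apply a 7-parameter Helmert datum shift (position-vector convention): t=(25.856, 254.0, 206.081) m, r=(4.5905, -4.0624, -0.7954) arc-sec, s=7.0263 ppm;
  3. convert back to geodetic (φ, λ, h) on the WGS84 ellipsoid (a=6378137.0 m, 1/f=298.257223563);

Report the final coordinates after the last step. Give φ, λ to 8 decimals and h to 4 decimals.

start: φ=-42.016623°, λ=166.097365°, h=3179.643 m
→ ECEF (a=6378137.000, f=1/298.257222101): X=-4609031.3359, Y=1140844.8915, Z=-4249104.0619
→ Helmert 7p (PV): X=-4608949.7779, Y=1141219.2470, Z=-4248993.2221
→ geod (Bowring, a=6378137.000): φ=-42.01581696°, λ=166.09274352°, h=3113.4729 m

φ=-42.01581696°, λ=166.09274352°, h=3113.4729 m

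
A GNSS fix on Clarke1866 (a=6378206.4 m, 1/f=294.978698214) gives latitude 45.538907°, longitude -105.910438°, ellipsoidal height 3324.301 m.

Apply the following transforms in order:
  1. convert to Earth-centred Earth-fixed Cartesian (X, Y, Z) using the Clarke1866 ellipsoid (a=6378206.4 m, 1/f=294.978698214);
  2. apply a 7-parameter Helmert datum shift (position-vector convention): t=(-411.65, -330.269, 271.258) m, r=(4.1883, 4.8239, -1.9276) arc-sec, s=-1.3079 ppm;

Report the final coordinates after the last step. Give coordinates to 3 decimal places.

X=-1227782.271 m, Y=-4306382.195 m, Z=4531874.827 m

start: φ=45.538907°, λ=-105.910438°, h=3324.301 m
→ ECEF (a=6378206.400, f=1/294.978698214): X=-1227437.9672, Y=-4305977.0110, Z=4531668.2251
→ Helmert 7p (PV): X=-1227782.2706, Y=-4306382.1949, Z=4531874.8274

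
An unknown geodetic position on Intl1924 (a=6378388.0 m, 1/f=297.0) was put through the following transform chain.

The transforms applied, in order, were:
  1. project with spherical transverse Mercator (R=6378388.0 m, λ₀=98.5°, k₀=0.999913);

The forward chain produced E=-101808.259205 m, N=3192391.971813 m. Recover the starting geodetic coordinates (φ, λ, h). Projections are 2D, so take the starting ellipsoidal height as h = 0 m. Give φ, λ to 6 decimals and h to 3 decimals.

φ=28.675119°, λ=97.457576°, h=0.000 m

start: E=-101808.2592, N=3192391.9718 m
→ tm⁻¹: φ=28.67511900°, λ=97.45757600°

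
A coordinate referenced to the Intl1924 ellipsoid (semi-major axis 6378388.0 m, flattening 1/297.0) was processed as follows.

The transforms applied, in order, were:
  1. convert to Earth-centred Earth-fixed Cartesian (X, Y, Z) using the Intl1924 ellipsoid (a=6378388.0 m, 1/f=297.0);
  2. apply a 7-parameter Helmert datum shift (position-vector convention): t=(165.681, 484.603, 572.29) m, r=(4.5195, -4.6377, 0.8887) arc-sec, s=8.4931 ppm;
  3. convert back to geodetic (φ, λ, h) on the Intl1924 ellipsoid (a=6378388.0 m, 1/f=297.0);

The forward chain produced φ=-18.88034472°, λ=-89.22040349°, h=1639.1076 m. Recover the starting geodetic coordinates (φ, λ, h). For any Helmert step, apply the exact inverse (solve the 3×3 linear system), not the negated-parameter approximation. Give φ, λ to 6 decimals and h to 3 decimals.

start: φ=-18.880345°, λ=-89.220403°, h=1639.108 m
→ ECEF (a=6378388.000, f=1/297.0): X=82165.6990, Y=-6038325.1771, Z=-2051377.4982
→ Helmert⁻¹: X=81927.1701, Y=-6038803.8027, Z=-2051801.8858
→ geod (Bowring, a=6378388.000): φ=-18.88258200°, λ=-89.22272800°, h=2226.2070 m

φ=-18.882582°, λ=-89.222728°, h=2226.207 m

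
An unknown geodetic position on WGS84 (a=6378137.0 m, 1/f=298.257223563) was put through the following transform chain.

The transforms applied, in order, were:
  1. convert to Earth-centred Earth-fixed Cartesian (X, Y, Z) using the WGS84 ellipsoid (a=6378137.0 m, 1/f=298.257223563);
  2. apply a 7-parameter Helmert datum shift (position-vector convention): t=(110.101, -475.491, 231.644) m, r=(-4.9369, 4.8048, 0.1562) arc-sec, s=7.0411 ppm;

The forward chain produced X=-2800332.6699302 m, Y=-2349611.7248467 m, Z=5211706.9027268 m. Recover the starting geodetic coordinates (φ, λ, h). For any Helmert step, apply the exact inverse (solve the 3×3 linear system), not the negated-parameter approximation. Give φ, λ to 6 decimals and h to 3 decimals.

start: X=-2800332.6699, Y=-2349611.7248, Z=5211706.9027 m
→ Helmert⁻¹: X=-2800546.2260, Y=-2349242.3043, Z=5211317.0991
→ geod (Bowring, a=6378137.000): φ=55.13345900°, λ=-140.00834500°, h=1737.9530 m

φ=55.133459°, λ=-140.008345°, h=1737.953 m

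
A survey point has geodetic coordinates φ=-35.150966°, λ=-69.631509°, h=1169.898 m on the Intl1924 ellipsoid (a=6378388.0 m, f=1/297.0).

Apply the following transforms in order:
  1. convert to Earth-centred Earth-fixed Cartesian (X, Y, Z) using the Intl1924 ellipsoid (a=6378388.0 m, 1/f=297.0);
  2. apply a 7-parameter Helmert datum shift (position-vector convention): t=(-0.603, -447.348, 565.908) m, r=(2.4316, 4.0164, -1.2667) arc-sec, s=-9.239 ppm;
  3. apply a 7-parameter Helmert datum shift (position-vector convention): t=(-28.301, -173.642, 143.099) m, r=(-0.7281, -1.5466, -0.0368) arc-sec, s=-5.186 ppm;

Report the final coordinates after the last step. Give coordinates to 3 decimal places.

start: φ=-35.150966°, λ=-69.631509°, h=1169.898 m
→ ECEF (a=6378388.000, f=1/297.0): X=1817547.4026, Y=-4895476.3213, Z=-3652304.1812
→ Helmert 7p (PV): X=1817428.8266, Y=-4895846.5461, Z=-3651797.6316
→ Helmert 7p (PV): X=1817417.6084, Y=-4896008.0130, Z=-3651604.6852

X=1817417.608 m, Y=-4896008.013 m, Z=-3651604.685 m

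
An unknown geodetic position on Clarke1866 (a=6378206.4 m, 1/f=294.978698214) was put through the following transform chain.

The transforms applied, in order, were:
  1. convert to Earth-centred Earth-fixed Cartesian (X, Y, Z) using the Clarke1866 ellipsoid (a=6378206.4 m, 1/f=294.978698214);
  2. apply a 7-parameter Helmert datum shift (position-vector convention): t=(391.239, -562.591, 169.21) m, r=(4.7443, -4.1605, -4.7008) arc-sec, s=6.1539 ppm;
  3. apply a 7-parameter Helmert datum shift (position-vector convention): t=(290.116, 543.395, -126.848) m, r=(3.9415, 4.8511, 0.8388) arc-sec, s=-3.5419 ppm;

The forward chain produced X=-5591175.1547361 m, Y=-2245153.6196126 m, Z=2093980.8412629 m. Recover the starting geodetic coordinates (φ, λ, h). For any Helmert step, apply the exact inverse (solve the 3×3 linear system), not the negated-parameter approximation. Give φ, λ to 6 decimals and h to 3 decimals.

φ=19.283938°, λ=-158.124234°, h=3307.530 m

start: X=-5591175.1547, Y=-2245153.6196, Z=2093980.8413 m
→ Helmert⁻¹: X=-5591543.4564, Y=-2245642.2154, Z=2094026.5119
→ Helmert⁻¹: X=-5591806.8787, Y=-2245145.0821, Z=2094008.8477
→ geod (Bowring, a=6378206.400): φ=19.28393800°, λ=-158.12423400°, h=3307.5300 m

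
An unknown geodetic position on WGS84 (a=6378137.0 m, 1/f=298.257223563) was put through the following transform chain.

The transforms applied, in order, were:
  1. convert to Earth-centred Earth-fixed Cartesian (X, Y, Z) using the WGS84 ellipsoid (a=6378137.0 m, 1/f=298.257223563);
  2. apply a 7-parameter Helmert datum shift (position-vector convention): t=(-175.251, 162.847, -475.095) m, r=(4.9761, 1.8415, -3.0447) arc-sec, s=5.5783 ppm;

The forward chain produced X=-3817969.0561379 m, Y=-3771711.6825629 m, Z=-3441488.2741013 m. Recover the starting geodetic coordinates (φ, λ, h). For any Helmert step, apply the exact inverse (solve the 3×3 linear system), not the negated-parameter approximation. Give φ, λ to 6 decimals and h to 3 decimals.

φ=-32.841029°, λ=-135.344942°, h=3278.200 m

start: X=-3817969.0561, Y=-3771711.6826, Z=-3441488.2741 m
→ Helmert⁻¹: X=-3817686.1095, Y=-3771992.8543, Z=-3440937.0693
→ geod (Bowring, a=6378137.000): φ=-32.84102900°, λ=-135.34494200°, h=3278.2000 m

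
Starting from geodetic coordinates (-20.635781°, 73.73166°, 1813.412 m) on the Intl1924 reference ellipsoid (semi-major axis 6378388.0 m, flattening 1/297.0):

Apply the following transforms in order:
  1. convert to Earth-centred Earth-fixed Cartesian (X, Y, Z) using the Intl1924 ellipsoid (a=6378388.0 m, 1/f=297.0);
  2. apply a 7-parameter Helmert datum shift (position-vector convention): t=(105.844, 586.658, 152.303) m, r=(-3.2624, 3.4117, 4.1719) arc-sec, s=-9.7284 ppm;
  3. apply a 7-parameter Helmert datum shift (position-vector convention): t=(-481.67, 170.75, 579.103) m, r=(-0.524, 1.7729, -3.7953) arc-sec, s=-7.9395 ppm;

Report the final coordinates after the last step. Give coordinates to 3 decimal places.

X=1672877.095 m, Y=5734785.996 m, Z=-2233747.028 m

start: φ=-20.635781°, λ=73.731660°, h=1813.412 m
→ ECEF (a=6378388.000, f=1/297.0): X=1673349.1059, Y=5734167.8624, Z=-2234370.5884
→ Helmert 7p (PV): X=1673285.7361, Y=5734697.2411, Z=-2234314.9201
→ Helmert 7p (PV): X=1672877.0950, Y=5734785.9960, Z=-2233747.0284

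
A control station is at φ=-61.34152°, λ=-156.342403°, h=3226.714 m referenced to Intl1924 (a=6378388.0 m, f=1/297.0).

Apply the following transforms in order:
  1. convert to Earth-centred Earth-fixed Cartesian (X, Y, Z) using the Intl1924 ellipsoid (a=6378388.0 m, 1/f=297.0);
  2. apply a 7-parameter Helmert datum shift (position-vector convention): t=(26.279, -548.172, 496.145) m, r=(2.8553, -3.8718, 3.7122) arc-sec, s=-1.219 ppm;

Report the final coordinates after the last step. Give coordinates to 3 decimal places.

X=-2810459.155 m, Y=-1231814.024 m, Z=-5576213.227 m

start: φ=-61.341520°, λ=-156.342403°, h=3226.714 m
→ ECEF (a=6378388.000, f=1/297.0): X=-2810615.6988, Y=-1231293.9662, Z=-5576646.3673
→ Helmert 7p (PV): X=-2810459.1546, Y=-1231814.0237, Z=-5576213.2270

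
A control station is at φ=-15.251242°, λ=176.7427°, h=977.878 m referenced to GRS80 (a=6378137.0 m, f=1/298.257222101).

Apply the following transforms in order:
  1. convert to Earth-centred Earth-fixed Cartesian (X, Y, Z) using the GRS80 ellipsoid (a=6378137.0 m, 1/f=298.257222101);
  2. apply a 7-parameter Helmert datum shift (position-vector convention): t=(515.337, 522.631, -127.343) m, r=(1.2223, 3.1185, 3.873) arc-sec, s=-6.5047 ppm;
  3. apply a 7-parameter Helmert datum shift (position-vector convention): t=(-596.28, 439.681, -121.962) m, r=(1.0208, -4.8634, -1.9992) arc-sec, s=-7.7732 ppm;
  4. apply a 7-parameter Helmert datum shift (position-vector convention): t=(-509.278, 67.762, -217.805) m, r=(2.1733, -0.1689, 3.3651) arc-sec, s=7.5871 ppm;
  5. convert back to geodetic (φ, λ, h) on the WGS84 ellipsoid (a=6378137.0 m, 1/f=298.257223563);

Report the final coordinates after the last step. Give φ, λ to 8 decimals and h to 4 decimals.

start: φ=-15.251242°, λ=176.742700°, h=977.878 m
→ ECEF (a=6378137.000, f=1/298.257222101): X=-6145933.3342, Y=349776.9640, Z=-1667194.1601
→ Helmert 7p (PV): X=-6145409.7934, Y=350191.7989, Z=-1667215.6666
→ Helmert 7p (PV): X=-6145915.5997, Y=350696.5721, Z=-1667467.8339
→ Helmert 7p (PV): X=-6146475.8635, Y=350684.2961, Z=-1667699.6276
→ geod (Bowring, a=6378137.000): φ=-15.25423805°, λ=176.73455636°, h=1683.2265 m

φ=-15.25423805°, λ=176.73455636°, h=1683.2265 m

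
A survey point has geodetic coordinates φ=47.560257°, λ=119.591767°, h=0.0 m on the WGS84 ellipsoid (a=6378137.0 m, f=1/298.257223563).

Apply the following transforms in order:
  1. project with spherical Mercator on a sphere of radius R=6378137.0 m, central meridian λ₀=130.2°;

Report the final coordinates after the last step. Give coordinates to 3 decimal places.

start: φ=47.560257°, λ=119.591767°, h=0.000 m
→ merc (R=6378137.0, λ₀=130.2°): E=-1180903.0958, N=6034006.5914

E=-1180903.096 m, N=6034006.591 m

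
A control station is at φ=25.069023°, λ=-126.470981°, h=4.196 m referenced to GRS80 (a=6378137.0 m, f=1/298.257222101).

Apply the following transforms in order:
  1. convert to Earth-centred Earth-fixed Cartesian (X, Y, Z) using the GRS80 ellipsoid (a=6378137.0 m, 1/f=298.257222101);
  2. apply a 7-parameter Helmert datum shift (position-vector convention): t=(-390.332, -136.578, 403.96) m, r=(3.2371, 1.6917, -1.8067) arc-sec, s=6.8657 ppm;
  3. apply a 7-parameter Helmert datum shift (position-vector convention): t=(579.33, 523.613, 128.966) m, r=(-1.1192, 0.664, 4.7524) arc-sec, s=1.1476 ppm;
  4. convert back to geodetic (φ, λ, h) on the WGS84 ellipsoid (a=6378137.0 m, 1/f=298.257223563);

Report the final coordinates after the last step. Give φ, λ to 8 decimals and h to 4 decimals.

start: φ=25.069023°, λ=-126.470981°, h=4.196 m
→ ECEF (a=6378137.000, f=1/298.257222101): X=-3436187.1203, Y=-4648662.5704, Z=2686003.8427
→ Helmert 7p (PV): X=-3436619.7330, Y=-4648843.1207, Z=2686381.4702
→ Helmert 7p (PV): X=-3435928.5882, Y=-4648389.4471, Z=2686549.8070
→ geod (Bowring, a=6378137.000): φ=25.07491535°, λ=-126.47052949°, h=-102.5832 m

φ=25.07491535°, λ=-126.47052949°, h=-102.5832 m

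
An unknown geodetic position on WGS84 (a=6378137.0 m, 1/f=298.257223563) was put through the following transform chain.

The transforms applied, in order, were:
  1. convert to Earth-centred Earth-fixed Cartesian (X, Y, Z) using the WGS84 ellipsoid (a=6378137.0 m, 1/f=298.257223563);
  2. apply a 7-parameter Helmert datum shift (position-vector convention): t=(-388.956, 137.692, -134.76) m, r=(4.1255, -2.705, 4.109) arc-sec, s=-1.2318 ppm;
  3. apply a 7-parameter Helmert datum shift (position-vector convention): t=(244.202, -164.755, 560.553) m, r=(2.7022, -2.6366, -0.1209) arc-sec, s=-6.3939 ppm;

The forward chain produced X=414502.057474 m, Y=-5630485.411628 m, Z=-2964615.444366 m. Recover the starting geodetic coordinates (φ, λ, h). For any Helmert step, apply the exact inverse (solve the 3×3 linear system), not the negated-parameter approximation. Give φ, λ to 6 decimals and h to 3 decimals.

φ=-27.864638°, λ=-85.790098°, h=3500.263 m

start: X=414502.0575, Y=-5630485.4116, Z=-2964615.4444 m
→ Helmert⁻¹: X=414225.9024, Y=-5630395.2588, Z=-2965126.4897
→ Helmert⁻¹: X=414464.3197, Y=-5630607.4437, Z=-2964888.1996
→ geod (Bowring, a=6378137.000): φ=-27.86463800°, λ=-85.79009800°, h=3500.2630 m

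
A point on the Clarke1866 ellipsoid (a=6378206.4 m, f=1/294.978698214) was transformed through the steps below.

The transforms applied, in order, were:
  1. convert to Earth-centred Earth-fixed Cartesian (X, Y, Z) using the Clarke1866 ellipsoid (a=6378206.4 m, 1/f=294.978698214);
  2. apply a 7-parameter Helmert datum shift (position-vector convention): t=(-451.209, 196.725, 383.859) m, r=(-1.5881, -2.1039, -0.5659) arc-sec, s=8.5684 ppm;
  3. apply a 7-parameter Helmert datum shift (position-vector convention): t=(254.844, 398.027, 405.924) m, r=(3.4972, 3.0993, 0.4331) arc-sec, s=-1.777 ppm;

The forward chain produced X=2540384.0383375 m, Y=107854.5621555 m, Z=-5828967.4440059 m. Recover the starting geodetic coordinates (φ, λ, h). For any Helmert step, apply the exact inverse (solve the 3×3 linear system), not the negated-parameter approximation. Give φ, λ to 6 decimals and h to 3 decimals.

start: X=2540384.0383, Y=107854.5622, Z=-5828967.4440 m
→ Helmert⁻¹: X=2540221.5244, Y=107352.5563, Z=-5829347.3780
→ Helmert⁻¹: X=2540591.2069, Y=107206.7682, Z=-5829706.3746
→ geod (Bowring, a=6378206.400): φ=-66.57598500°, λ=2.41630900°, h=129.7750 m

φ=-66.575985°, λ=2.416309°, h=129.775 m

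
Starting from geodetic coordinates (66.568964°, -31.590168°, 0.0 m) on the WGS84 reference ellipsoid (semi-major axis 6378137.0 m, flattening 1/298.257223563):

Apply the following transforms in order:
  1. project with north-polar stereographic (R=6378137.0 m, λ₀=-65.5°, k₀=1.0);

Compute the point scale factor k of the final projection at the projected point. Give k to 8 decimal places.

1.04300336

start: φ=66.568964°, λ=-31.590168°, h=0.000 m
→ into stereo (λ₀=-65.5°): φ=66.56896400°, λ−λ₀=33.90983200°
scale k = 1.04300336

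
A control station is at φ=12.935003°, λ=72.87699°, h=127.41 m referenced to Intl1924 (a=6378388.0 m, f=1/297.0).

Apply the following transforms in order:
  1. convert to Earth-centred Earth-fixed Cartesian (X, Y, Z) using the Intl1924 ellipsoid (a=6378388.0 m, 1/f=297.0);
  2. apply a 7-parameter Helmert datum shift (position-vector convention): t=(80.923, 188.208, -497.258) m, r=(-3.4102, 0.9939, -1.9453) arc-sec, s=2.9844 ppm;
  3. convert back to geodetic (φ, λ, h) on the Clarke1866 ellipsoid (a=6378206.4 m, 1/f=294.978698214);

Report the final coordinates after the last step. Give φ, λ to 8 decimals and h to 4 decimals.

start: φ=12.935003°, λ=72.876990°, h=127.410 m
→ ECEF (a=6378388.000, f=1/297.0): X=1830642.6395, Y=5942104.7571, Z=1418442.9023
→ Helmert 7p (PV): X=1830791.9014, Y=5942316.8851, Z=1417842.8146
→ geod (Bowring, a=6378206.400): φ=12.92979352°, λ=72.87625108°, h=422.4414 m

φ=12.92979352°, λ=72.87625108°, h=422.4414 m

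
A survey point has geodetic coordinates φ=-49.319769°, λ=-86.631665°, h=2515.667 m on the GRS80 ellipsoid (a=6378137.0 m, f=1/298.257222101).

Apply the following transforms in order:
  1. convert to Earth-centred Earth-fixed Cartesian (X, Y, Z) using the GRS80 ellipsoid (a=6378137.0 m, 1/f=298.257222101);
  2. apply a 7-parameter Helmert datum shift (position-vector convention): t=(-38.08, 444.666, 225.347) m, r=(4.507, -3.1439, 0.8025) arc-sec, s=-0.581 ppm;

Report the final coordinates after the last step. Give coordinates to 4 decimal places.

start: φ=-49.319769°, λ=-86.631665°, h=2515.667 m
→ ECEF (a=6378137.000, f=1/298.257222101): X=244840.7631, Y=-4159971.4910, Z=-4815722.5544
→ Helmert 7p (PV): X=244892.1272, Y=-4159418.2294, Z=-4815581.5752

X=244892.1272 m, Y=-4159418.2294 m, Z=-4815581.5752 m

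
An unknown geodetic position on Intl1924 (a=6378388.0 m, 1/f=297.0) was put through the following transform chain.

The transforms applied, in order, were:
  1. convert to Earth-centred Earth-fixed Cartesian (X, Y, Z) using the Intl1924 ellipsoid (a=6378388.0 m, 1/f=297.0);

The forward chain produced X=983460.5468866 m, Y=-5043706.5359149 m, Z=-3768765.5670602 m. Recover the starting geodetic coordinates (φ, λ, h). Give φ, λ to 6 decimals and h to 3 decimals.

start: X=983460.5469, Y=-5043706.5359, Z=-3768765.5671 m
→ geod (Bowring, a=6378388.000): φ=-36.44111400°, λ=-78.96647200°, h=1727.2280 m

φ=-36.441114°, λ=-78.966472°, h=1727.228 m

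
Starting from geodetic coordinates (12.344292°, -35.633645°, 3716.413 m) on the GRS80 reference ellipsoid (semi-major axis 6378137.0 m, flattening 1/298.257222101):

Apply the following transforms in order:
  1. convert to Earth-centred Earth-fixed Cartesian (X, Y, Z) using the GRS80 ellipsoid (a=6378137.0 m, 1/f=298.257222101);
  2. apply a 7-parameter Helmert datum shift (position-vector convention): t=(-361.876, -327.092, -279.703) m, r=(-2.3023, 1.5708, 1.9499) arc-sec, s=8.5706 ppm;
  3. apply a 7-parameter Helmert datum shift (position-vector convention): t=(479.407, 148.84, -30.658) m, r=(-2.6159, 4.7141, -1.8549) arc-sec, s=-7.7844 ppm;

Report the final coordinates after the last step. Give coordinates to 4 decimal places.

start: φ=12.344292°, λ=-35.633645°, h=3716.413 m
→ ECEF (a=6378137.000, f=1/298.257222101): X=5067764.1487, Y=-3632665.8460, Z=1355427.5831
→ Helmert 7p (PV): X=5067490.3700, Y=-3632961.0349, Z=1355161.4510
→ Helmert 7p (PV): X=5067928.6308, Y=-3632812.2988, Z=1355050.5030

X=5067928.6308 m, Y=-3632812.2988 m, Z=1355050.5030 m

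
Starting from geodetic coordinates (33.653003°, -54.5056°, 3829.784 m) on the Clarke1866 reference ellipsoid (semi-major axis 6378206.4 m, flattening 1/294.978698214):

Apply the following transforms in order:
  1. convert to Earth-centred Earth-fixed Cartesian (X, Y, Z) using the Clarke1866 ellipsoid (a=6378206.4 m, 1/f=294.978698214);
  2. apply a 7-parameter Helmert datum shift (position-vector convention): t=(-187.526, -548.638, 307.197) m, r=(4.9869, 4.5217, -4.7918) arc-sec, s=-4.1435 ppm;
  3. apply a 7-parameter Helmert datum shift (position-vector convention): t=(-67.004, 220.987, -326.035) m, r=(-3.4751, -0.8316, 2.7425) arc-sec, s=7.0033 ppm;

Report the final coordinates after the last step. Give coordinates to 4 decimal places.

start: φ=33.653003°, λ=-54.505600°, h=3829.784 m
→ ECEF (a=6378206.400, f=1/294.978698214): X=3087749.7361, Y=-4329760.5502, Z=3516410.9646
→ Helmert 7p (PV): X=3087525.9162, Y=-4330447.9966, Z=3516531.2216
→ Helmert 7p (PV): X=3087523.9355, Y=-4330157.0388, Z=3516315.2209

X=3087523.9355 m, Y=-4330157.0388 m, Z=3516315.2209 m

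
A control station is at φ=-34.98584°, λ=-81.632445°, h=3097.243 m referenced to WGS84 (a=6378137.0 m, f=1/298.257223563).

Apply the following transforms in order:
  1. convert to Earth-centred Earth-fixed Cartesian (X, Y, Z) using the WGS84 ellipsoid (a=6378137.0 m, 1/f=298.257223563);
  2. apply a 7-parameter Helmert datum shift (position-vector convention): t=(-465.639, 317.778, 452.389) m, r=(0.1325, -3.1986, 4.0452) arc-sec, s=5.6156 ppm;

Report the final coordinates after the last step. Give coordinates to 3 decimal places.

X=761343.383 m, Y=-5177844.265 m, Z=-3637915.415 m

start: φ=-34.985840°, λ=-81.632445°, h=3097.243 m
→ ECEF (a=6378137.000, f=1/298.257223563): X=761646.7707, Y=-5178150.2394, Z=-3638355.8570
→ Helmert 7p (PV): X=761343.3828, Y=-5177844.2654, Z=-3637915.4147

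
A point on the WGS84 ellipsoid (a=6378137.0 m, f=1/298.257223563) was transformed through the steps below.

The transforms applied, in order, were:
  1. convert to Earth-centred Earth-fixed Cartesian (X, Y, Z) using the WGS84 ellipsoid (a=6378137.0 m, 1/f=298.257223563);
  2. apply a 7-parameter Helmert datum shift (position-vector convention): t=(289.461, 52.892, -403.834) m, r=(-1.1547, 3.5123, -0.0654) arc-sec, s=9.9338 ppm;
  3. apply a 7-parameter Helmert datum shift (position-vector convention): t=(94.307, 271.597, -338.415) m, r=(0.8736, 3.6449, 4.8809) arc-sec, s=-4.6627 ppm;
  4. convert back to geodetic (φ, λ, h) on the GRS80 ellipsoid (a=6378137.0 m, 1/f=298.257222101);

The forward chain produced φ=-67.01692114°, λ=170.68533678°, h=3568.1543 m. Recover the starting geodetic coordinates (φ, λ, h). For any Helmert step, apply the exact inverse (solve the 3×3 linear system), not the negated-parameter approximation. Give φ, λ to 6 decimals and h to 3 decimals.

φ=-67.013573°, λ=170.691831°, h=2979.201 m

start: φ=-67.016921°, λ=170.685337°, h=3568.154 m
→ ECEF (a=6378137.000, f=1/298.257222101): X=-2465941.4911, Y=404461.4435, Z=-5852435.3417
→ Helmert⁻¹: X=-2465934.3177, Y=404225.2973, Z=-5852169.5009
→ Helmert⁻¹: X=-2466099.7640, Y=404200.3673, Z=-5851747.2674
→ geod (Bowring, a=6378137.000): φ=-67.01357300°, λ=170.69183100°, h=2979.2010 m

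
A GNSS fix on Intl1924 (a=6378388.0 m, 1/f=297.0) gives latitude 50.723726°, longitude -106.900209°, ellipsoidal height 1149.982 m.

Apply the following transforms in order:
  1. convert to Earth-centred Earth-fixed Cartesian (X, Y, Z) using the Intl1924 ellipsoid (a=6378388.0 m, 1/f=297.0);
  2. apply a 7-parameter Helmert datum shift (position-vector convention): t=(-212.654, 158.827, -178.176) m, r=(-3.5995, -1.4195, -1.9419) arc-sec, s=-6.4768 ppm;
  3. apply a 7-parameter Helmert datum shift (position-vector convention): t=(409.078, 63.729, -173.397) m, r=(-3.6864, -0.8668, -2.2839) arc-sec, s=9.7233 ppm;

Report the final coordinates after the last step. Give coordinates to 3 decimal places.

X=-1176366.235 m, Y=-3871612.233 m, Z=4914918.962 m

start: φ=50.723726°, λ=-106.900209°, h=1149.982 m
→ ECEF (a=6378388.000, f=1/297.0): X=-1176425.0330, Y=-3872019.9413, Z=4915130.8535
→ Helmert 7p (PV): X=-1176700.3462, Y=-3871739.1878, Z=4914980.3168
→ Helmert 7p (PV): X=-1176366.2352, Y=-3871612.2333, Z=4914918.9617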